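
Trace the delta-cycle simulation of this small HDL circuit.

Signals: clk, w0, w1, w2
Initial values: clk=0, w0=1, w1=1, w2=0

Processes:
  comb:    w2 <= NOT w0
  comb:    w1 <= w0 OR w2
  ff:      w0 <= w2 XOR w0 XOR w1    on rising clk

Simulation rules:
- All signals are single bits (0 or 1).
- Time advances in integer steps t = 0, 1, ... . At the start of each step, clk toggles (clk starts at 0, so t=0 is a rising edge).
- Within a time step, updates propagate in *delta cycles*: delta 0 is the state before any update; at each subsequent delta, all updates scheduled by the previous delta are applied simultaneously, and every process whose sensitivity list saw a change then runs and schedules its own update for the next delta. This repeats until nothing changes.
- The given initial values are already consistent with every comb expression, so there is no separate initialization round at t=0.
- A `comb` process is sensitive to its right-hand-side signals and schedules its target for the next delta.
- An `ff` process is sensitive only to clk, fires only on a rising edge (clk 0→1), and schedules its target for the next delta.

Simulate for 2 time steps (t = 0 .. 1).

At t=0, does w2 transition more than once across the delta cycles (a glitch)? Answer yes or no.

[bits: w0,w1,clk,w2]
t=0: Δ0=1100 Δ1=1110 Δ2=0110 Δ3=0011 Δ4=0111 | 4Δ
t=1: Δ0=0111 Δ1=0101 | 1Δ

no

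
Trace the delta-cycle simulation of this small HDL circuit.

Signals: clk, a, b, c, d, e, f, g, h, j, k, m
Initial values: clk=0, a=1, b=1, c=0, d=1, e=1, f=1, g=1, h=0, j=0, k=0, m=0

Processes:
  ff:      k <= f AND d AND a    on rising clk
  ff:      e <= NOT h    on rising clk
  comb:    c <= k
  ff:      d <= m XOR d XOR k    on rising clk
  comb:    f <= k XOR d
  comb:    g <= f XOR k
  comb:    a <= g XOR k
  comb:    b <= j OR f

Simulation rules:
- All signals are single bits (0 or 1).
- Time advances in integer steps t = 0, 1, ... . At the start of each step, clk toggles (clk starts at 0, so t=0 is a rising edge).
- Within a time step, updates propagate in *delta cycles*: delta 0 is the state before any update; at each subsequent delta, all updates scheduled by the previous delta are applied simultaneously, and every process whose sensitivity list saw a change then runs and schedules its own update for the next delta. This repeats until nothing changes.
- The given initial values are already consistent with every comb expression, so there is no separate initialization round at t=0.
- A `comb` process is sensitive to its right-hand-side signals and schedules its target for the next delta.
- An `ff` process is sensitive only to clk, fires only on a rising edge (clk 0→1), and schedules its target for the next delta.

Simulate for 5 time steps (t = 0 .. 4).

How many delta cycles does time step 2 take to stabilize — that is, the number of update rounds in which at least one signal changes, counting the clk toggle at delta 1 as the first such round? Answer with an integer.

t0.Δ0 f=1 k=0 e=1 b=1 m=0 c=0 g=1 h=0 d=1 a=1 clk=0 j=0
t0.Δ1 f=1 k=0 e=1 b=1 m=0 c=0 g=1 h=0 d=1 a=1 clk=1 j=0
t0.Δ2 f=1 k=1 e=1 b=1 m=0 c=0 g=1 h=0 d=1 a=1 clk=1 j=0
t0.Δ3 f=0 k=1 e=1 b=1 m=0 c=1 g=0 h=0 d=1 a=0 clk=1 j=0
t0.Δ4 f=0 k=1 e=1 b=0 m=0 c=1 g=1 h=0 d=1 a=1 clk=1 j=0
t0.Δ5 f=0 k=1 e=1 b=0 m=0 c=1 g=1 h=0 d=1 a=0 clk=1 j=0
t1.Δ0 f=0 k=1 e=1 b=0 m=0 c=1 g=1 h=0 d=1 a=0 clk=1 j=0
t1.Δ1 f=0 k=1 e=1 b=0 m=0 c=1 g=1 h=0 d=1 a=0 clk=0 j=0
t2.Δ0 f=0 k=1 e=1 b=0 m=0 c=1 g=1 h=0 d=1 a=0 clk=0 j=0
t2.Δ1 f=0 k=1 e=1 b=0 m=0 c=1 g=1 h=0 d=1 a=0 clk=1 j=0
t2.Δ2 f=0 k=0 e=1 b=0 m=0 c=1 g=1 h=0 d=0 a=0 clk=1 j=0
t2.Δ3 f=0 k=0 e=1 b=0 m=0 c=0 g=0 h=0 d=0 a=1 clk=1 j=0
t2.Δ4 f=0 k=0 e=1 b=0 m=0 c=0 g=0 h=0 d=0 a=0 clk=1 j=0
t3.Δ0 f=0 k=0 e=1 b=0 m=0 c=0 g=0 h=0 d=0 a=0 clk=1 j=0
t3.Δ1 f=0 k=0 e=1 b=0 m=0 c=0 g=0 h=0 d=0 a=0 clk=0 j=0
t4.Δ0 f=0 k=0 e=1 b=0 m=0 c=0 g=0 h=0 d=0 a=0 clk=0 j=0
t4.Δ1 f=0 k=0 e=1 b=0 m=0 c=0 g=0 h=0 d=0 a=0 clk=1 j=0

4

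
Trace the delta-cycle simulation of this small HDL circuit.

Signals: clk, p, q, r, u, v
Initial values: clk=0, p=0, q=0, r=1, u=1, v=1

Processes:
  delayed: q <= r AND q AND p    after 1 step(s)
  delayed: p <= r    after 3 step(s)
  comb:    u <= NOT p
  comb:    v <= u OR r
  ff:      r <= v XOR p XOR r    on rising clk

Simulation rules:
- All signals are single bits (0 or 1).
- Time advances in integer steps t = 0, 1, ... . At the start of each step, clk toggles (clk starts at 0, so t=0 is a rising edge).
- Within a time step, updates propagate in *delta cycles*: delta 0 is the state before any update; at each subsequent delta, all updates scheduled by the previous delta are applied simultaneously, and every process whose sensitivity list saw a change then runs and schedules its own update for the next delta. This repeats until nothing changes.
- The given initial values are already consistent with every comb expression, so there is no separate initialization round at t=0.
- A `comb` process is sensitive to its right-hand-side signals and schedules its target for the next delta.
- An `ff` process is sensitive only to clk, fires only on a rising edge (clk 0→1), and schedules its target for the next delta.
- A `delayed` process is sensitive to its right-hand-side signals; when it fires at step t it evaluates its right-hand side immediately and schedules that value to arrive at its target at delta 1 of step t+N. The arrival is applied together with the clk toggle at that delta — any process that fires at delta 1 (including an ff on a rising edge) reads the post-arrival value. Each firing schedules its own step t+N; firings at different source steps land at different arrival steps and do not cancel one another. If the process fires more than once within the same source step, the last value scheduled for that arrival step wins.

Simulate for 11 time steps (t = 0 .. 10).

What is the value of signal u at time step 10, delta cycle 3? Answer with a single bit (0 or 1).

0

[bits: q,p,r,v,clk,u]
t=0: Δ0=001101 Δ1=001111 Δ2=000111 | 2Δ
t=1: Δ0=000111 Δ1=000101 | 1Δ
t=2: Δ0=000101 Δ1=000111 Δ2=001111 | 2Δ
t=3: Δ0=001111 Δ1=001101 | 1Δ
t=4: Δ0=001101 Δ1=001111 Δ2=000111 | 2Δ
t=5: Δ0=000111 Δ1=010101 Δ2=010100 Δ3=010000 | 3Δ
t=6: Δ0=010000 Δ1=010010 Δ2=011010 Δ3=011110 | 3Δ
t=7: Δ0=011110 Δ1=001100 Δ2=001101 | 2Δ
t=8: Δ0=001101 Δ1=001111 Δ2=000111 | 2Δ
t=9: Δ0=000111 Δ1=010101 Δ2=010100 Δ3=010000 | 3Δ
t=10: Δ0=010000 Δ1=010010 Δ2=011010 Δ3=011110 | 3Δ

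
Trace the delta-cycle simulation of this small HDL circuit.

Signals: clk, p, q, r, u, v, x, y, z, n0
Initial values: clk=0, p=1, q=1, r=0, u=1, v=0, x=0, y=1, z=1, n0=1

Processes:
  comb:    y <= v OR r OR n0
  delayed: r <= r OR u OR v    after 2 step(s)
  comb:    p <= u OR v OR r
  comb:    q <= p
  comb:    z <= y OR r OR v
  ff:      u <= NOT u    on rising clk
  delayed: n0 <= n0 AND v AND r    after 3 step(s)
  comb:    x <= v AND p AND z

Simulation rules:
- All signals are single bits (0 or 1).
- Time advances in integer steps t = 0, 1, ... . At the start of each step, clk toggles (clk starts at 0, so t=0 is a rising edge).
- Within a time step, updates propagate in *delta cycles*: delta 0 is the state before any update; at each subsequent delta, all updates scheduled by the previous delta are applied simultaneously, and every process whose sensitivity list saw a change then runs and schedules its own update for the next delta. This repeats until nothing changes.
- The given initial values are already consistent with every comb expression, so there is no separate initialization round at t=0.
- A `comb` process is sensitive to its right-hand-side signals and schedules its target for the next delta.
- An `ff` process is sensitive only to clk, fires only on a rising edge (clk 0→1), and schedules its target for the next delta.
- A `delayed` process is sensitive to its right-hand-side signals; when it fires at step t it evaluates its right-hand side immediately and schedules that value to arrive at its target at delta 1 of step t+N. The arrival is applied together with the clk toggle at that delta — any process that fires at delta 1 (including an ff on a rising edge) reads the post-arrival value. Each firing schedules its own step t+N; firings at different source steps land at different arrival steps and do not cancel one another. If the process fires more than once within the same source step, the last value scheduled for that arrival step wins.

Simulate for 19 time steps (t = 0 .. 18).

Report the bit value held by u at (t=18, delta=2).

t0.Δ0 v=0 x=0 y=1 r=0 n0=1 p=1 z=1 clk=0 q=1 u=1
t0.Δ1 v=0 x=0 y=1 r=0 n0=1 p=1 z=1 clk=1 q=1 u=1
t0.Δ2 v=0 x=0 y=1 r=0 n0=1 p=1 z=1 clk=1 q=1 u=0
t0.Δ3 v=0 x=0 y=1 r=0 n0=1 p=0 z=1 clk=1 q=1 u=0
t0.Δ4 v=0 x=0 y=1 r=0 n0=1 p=0 z=1 clk=1 q=0 u=0
t1.Δ0 v=0 x=0 y=1 r=0 n0=1 p=0 z=1 clk=1 q=0 u=0
t1.Δ1 v=0 x=0 y=1 r=0 n0=1 p=0 z=1 clk=0 q=0 u=0
t2.Δ0 v=0 x=0 y=1 r=0 n0=1 p=0 z=1 clk=0 q=0 u=0
t2.Δ1 v=0 x=0 y=1 r=0 n0=1 p=0 z=1 clk=1 q=0 u=0
t2.Δ2 v=0 x=0 y=1 r=0 n0=1 p=0 z=1 clk=1 q=0 u=1
t2.Δ3 v=0 x=0 y=1 r=0 n0=1 p=1 z=1 clk=1 q=0 u=1
t2.Δ4 v=0 x=0 y=1 r=0 n0=1 p=1 z=1 clk=1 q=1 u=1
t3.Δ0 v=0 x=0 y=1 r=0 n0=1 p=1 z=1 clk=1 q=1 u=1
t3.Δ1 v=0 x=0 y=1 r=0 n0=1 p=1 z=1 clk=0 q=1 u=1
t4.Δ0 v=0 x=0 y=1 r=0 n0=1 p=1 z=1 clk=0 q=1 u=1
t4.Δ1 v=0 x=0 y=1 r=1 n0=1 p=1 z=1 clk=1 q=1 u=1
t4.Δ2 v=0 x=0 y=1 r=1 n0=1 p=1 z=1 clk=1 q=1 u=0
t5.Δ0 v=0 x=0 y=1 r=1 n0=1 p=1 z=1 clk=1 q=1 u=0
t5.Δ1 v=0 x=0 y=1 r=1 n0=1 p=1 z=1 clk=0 q=1 u=0
t6.Δ0 v=0 x=0 y=1 r=1 n0=1 p=1 z=1 clk=0 q=1 u=0
t6.Δ1 v=0 x=0 y=1 r=1 n0=1 p=1 z=1 clk=1 q=1 u=0
t6.Δ2 v=0 x=0 y=1 r=1 n0=1 p=1 z=1 clk=1 q=1 u=1
t7.Δ0 v=0 x=0 y=1 r=1 n0=1 p=1 z=1 clk=1 q=1 u=1
t7.Δ1 v=0 x=0 y=1 r=1 n0=0 p=1 z=1 clk=0 q=1 u=1
t8.Δ0 v=0 x=0 y=1 r=1 n0=0 p=1 z=1 clk=0 q=1 u=1
t8.Δ1 v=0 x=0 y=1 r=1 n0=0 p=1 z=1 clk=1 q=1 u=1
t8.Δ2 v=0 x=0 y=1 r=1 n0=0 p=1 z=1 clk=1 q=1 u=0
t9.Δ0 v=0 x=0 y=1 r=1 n0=0 p=1 z=1 clk=1 q=1 u=0
t9.Δ1 v=0 x=0 y=1 r=1 n0=0 p=1 z=1 clk=0 q=1 u=0
t10.Δ0 v=0 x=0 y=1 r=1 n0=0 p=1 z=1 clk=0 q=1 u=0
t10.Δ1 v=0 x=0 y=1 r=1 n0=0 p=1 z=1 clk=1 q=1 u=0
t10.Δ2 v=0 x=0 y=1 r=1 n0=0 p=1 z=1 clk=1 q=1 u=1
t11.Δ0 v=0 x=0 y=1 r=1 n0=0 p=1 z=1 clk=1 q=1 u=1
t11.Δ1 v=0 x=0 y=1 r=1 n0=0 p=1 z=1 clk=0 q=1 u=1
t12.Δ0 v=0 x=0 y=1 r=1 n0=0 p=1 z=1 clk=0 q=1 u=1
t12.Δ1 v=0 x=0 y=1 r=1 n0=0 p=1 z=1 clk=1 q=1 u=1
t12.Δ2 v=0 x=0 y=1 r=1 n0=0 p=1 z=1 clk=1 q=1 u=0
t13.Δ0 v=0 x=0 y=1 r=1 n0=0 p=1 z=1 clk=1 q=1 u=0
t13.Δ1 v=0 x=0 y=1 r=1 n0=0 p=1 z=1 clk=0 q=1 u=0
t14.Δ0 v=0 x=0 y=1 r=1 n0=0 p=1 z=1 clk=0 q=1 u=0
t14.Δ1 v=0 x=0 y=1 r=1 n0=0 p=1 z=1 clk=1 q=1 u=0
t14.Δ2 v=0 x=0 y=1 r=1 n0=0 p=1 z=1 clk=1 q=1 u=1
t15.Δ0 v=0 x=0 y=1 r=1 n0=0 p=1 z=1 clk=1 q=1 u=1
t15.Δ1 v=0 x=0 y=1 r=1 n0=0 p=1 z=1 clk=0 q=1 u=1
t16.Δ0 v=0 x=0 y=1 r=1 n0=0 p=1 z=1 clk=0 q=1 u=1
t16.Δ1 v=0 x=0 y=1 r=1 n0=0 p=1 z=1 clk=1 q=1 u=1
t16.Δ2 v=0 x=0 y=1 r=1 n0=0 p=1 z=1 clk=1 q=1 u=0
t17.Δ0 v=0 x=0 y=1 r=1 n0=0 p=1 z=1 clk=1 q=1 u=0
t17.Δ1 v=0 x=0 y=1 r=1 n0=0 p=1 z=1 clk=0 q=1 u=0
t18.Δ0 v=0 x=0 y=1 r=1 n0=0 p=1 z=1 clk=0 q=1 u=0
t18.Δ1 v=0 x=0 y=1 r=1 n0=0 p=1 z=1 clk=1 q=1 u=0
t18.Δ2 v=0 x=0 y=1 r=1 n0=0 p=1 z=1 clk=1 q=1 u=1

1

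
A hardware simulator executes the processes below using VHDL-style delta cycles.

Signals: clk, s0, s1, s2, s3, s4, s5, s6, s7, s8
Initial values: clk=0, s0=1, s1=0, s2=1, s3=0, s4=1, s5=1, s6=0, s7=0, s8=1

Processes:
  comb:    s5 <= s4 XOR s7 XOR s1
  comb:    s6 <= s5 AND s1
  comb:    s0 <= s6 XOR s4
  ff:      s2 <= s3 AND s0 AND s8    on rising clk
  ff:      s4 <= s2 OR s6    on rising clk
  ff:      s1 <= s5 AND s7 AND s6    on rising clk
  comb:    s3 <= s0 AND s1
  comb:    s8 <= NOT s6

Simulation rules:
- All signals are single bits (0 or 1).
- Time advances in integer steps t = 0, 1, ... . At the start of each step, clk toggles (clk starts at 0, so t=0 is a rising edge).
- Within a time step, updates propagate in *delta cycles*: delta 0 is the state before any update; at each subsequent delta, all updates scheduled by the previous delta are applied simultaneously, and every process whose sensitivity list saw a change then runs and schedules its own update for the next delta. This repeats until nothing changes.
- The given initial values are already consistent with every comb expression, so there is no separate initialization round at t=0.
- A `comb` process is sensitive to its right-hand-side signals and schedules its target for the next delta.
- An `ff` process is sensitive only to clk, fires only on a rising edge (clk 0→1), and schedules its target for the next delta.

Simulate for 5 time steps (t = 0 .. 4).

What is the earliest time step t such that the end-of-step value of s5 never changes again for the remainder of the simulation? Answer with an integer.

2

t=0 Δ0: s2=1 s6=0 s1=0 s3=0 s4=1 s8=1 s0=1 s7=0 s5=1 clk=0
  Δ1: clk:0→1
  Δ2: s2:1→0
  (2Δ to stable)
t=1 Δ0: s2=0 s6=0 s1=0 s3=0 s4=1 s8=1 s0=1 s7=0 s5=1 clk=1
  Δ1: clk:1→0
  (1Δ to stable)
t=2 Δ0: s2=0 s6=0 s1=0 s3=0 s4=1 s8=1 s0=1 s7=0 s5=1 clk=0
  Δ1: clk:0→1
  Δ2: s4:1→0
  Δ3: s0:1→0, s5:1→0
  (3Δ to stable)
t=3 Δ0: s2=0 s6=0 s1=0 s3=0 s4=0 s8=1 s0=0 s7=0 s5=0 clk=1
  Δ1: clk:1→0
  (1Δ to stable)
t=4 Δ0: s2=0 s6=0 s1=0 s3=0 s4=0 s8=1 s0=0 s7=0 s5=0 clk=0
  Δ1: clk:0→1
  (1Δ to stable)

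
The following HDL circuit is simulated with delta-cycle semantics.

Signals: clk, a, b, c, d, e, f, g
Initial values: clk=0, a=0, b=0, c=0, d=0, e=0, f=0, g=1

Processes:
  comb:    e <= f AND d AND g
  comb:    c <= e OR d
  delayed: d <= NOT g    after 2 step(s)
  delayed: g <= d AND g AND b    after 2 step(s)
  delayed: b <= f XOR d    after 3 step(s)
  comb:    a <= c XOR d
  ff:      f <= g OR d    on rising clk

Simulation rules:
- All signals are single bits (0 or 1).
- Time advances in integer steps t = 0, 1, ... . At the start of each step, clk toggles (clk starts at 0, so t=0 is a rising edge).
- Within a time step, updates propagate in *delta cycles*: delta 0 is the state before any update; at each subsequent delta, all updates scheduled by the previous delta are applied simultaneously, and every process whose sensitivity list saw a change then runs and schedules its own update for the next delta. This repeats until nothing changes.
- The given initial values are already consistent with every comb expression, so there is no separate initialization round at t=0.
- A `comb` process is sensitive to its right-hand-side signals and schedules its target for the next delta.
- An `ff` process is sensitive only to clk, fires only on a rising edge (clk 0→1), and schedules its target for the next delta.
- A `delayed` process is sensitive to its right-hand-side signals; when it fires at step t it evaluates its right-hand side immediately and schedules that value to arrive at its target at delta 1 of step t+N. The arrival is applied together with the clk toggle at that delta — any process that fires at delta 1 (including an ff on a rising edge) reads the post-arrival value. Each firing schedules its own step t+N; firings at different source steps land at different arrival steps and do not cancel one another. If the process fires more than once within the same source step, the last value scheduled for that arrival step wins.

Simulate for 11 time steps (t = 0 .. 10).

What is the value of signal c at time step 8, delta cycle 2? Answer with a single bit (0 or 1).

1

[bits: a,b,d,g,c,e,f,clk]
t=0: Δ0=00010000 Δ1=00010001 Δ2=00010011 | 2Δ
t=1: Δ0=00010011 Δ1=00010010 | 1Δ
t=2: Δ0=00010010 Δ1=00010011 | 1Δ
t=3: Δ0=00010011 Δ1=01010010 | 1Δ
t=4: Δ0=01010010 Δ1=01010011 | 1Δ
t=5: Δ0=01010011 Δ1=01000010 | 1Δ
t=6: Δ0=01000010 Δ1=01000011 Δ2=01000001 | 2Δ
t=7: Δ0=01000001 Δ1=01100000 Δ2=11101000 Δ3=01101000 | 3Δ
t=8: Δ0=01101000 Δ1=01101001 Δ2=01101011 | 2Δ
t=9: Δ0=01101011 Δ1=00101010 | 1Δ
t=10: Δ0=00101010 Δ1=01101011 | 1Δ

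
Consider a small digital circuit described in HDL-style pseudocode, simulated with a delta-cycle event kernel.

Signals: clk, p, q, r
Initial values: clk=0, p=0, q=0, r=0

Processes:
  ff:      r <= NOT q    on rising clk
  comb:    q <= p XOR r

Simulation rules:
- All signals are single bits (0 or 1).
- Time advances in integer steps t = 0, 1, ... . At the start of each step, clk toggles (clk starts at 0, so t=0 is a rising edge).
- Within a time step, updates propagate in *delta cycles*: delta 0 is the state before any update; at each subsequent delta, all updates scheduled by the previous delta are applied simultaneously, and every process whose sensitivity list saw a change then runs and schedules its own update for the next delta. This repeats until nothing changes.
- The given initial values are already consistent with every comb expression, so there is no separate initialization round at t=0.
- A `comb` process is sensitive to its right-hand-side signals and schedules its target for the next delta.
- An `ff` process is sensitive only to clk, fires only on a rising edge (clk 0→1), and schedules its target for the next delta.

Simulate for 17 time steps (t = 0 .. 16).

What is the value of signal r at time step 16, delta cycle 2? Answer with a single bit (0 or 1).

1

t=0 Δ0: p=0 r=0 q=0 clk=0
  Δ1: clk:0→1
  Δ2: r:0→1
  Δ3: q:0→1
  (3Δ to stable)
t=1 Δ0: p=0 r=1 q=1 clk=1
  Δ1: clk:1→0
  (1Δ to stable)
t=2 Δ0: p=0 r=1 q=1 clk=0
  Δ1: clk:0→1
  Δ2: r:1→0
  Δ3: q:1→0
  (3Δ to stable)
t=3 Δ0: p=0 r=0 q=0 clk=1
  Δ1: clk:1→0
  (1Δ to stable)
t=4 Δ0: p=0 r=0 q=0 clk=0
  Δ1: clk:0→1
  Δ2: r:0→1
  Δ3: q:0→1
  (3Δ to stable)
t=5 Δ0: p=0 r=1 q=1 clk=1
  Δ1: clk:1→0
  (1Δ to stable)
t=6 Δ0: p=0 r=1 q=1 clk=0
  Δ1: clk:0→1
  Δ2: r:1→0
  Δ3: q:1→0
  (3Δ to stable)
t=7 Δ0: p=0 r=0 q=0 clk=1
  Δ1: clk:1→0
  (1Δ to stable)
t=8 Δ0: p=0 r=0 q=0 clk=0
  Δ1: clk:0→1
  Δ2: r:0→1
  Δ3: q:0→1
  (3Δ to stable)
t=9 Δ0: p=0 r=1 q=1 clk=1
  Δ1: clk:1→0
  (1Δ to stable)
t=10 Δ0: p=0 r=1 q=1 clk=0
  Δ1: clk:0→1
  Δ2: r:1→0
  Δ3: q:1→0
  (3Δ to stable)
t=11 Δ0: p=0 r=0 q=0 clk=1
  Δ1: clk:1→0
  (1Δ to stable)
t=12 Δ0: p=0 r=0 q=0 clk=0
  Δ1: clk:0→1
  Δ2: r:0→1
  Δ3: q:0→1
  (3Δ to stable)
t=13 Δ0: p=0 r=1 q=1 clk=1
  Δ1: clk:1→0
  (1Δ to stable)
t=14 Δ0: p=0 r=1 q=1 clk=0
  Δ1: clk:0→1
  Δ2: r:1→0
  Δ3: q:1→0
  (3Δ to stable)
t=15 Δ0: p=0 r=0 q=0 clk=1
  Δ1: clk:1→0
  (1Δ to stable)
t=16 Δ0: p=0 r=0 q=0 clk=0
  Δ1: clk:0→1
  Δ2: r:0→1
  Δ3: q:0→1
  (3Δ to stable)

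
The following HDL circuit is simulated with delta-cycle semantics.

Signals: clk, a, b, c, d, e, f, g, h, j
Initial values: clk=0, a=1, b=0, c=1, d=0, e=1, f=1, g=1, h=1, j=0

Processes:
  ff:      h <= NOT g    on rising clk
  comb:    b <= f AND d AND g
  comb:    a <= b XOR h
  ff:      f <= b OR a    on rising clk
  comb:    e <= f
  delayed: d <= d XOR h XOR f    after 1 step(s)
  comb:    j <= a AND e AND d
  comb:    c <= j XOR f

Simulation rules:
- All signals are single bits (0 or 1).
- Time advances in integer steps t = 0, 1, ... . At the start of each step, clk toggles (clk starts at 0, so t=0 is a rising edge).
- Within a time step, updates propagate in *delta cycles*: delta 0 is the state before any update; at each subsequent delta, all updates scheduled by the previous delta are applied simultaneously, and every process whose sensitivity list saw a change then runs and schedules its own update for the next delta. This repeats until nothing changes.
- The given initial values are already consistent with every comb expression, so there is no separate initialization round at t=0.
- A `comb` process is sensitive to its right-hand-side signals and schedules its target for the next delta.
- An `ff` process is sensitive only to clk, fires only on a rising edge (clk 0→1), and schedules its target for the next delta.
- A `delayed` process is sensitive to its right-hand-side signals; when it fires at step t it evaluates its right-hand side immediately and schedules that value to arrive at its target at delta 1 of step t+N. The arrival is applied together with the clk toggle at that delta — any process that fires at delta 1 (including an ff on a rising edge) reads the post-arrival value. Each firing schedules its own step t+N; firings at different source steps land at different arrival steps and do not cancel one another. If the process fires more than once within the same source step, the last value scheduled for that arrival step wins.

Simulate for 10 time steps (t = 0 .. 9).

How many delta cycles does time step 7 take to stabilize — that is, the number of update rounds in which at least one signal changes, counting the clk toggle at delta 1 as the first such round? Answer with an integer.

[bits: j,b,clk,f,e,h,c,a,g,d]
t=0: Δ0=0001111110 Δ1=0011111110 Δ2=0011101110 Δ3=0011101010 | 3Δ
t=1: Δ0=0011101010 Δ1=0001101011 Δ2=0101101011 Δ3=0101101111 Δ4=1101101111 Δ5=1101100111 | 5Δ
t=2: Δ0=1101100111 Δ1=1111100110 Δ2=0011100110 Δ3=0011101010 | 3Δ
t=3: Δ0=0011101010 Δ1=0001101011 Δ2=0101101011 Δ3=0101101111 Δ4=1101101111 Δ5=1101100111 | 5Δ
t=4: Δ0=1101100111 Δ1=1111100110 Δ2=0011100110 Δ3=0011101010 | 3Δ
t=5: Δ0=0011101010 Δ1=0001101011 Δ2=0101101011 Δ3=0101101111 Δ4=1101101111 Δ5=1101100111 | 5Δ
t=6: Δ0=1101100111 Δ1=1111100110 Δ2=0011100110 Δ3=0011101010 | 3Δ
t=7: Δ0=0011101010 Δ1=0001101011 Δ2=0101101011 Δ3=0101101111 Δ4=1101101111 Δ5=1101100111 | 5Δ
t=8: Δ0=1101100111 Δ1=1111100110 Δ2=0011100110 Δ3=0011101010 | 3Δ
t=9: Δ0=0011101010 Δ1=0001101011 Δ2=0101101011 Δ3=0101101111 Δ4=1101101111 Δ5=1101100111 | 5Δ

5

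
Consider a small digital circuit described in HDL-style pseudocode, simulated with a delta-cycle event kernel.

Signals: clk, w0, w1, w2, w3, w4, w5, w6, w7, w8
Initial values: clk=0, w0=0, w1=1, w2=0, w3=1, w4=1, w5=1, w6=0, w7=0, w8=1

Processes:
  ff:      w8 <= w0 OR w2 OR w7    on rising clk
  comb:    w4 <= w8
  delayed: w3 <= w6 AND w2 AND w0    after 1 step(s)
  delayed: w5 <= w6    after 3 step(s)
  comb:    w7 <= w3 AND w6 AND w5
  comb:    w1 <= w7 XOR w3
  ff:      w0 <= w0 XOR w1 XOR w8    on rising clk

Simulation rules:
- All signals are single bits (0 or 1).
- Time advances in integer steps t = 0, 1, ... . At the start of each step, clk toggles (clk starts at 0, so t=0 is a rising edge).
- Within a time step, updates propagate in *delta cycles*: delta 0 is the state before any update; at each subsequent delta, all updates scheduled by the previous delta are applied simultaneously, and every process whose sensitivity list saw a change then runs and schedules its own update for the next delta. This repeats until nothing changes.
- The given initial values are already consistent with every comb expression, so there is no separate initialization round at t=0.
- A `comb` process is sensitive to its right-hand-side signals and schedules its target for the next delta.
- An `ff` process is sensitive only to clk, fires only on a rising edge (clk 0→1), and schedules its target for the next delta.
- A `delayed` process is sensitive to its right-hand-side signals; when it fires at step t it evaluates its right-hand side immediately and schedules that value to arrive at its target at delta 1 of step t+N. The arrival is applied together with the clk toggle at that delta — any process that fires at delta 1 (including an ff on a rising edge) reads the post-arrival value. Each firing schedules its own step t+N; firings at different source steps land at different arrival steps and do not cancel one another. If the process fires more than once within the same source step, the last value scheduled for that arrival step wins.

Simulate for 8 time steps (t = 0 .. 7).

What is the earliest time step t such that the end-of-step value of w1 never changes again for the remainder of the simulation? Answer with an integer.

3

t0.Δ0 clk=0 w5=1 w7=0 w8=1 w6=0 w1=1 w3=1 w2=0 w0=0 w4=1
t0.Δ1 clk=1 w5=1 w7=0 w8=1 w6=0 w1=1 w3=1 w2=0 w0=0 w4=1
t0.Δ2 clk=1 w5=1 w7=0 w8=0 w6=0 w1=1 w3=1 w2=0 w0=0 w4=1
t0.Δ3 clk=1 w5=1 w7=0 w8=0 w6=0 w1=1 w3=1 w2=0 w0=0 w4=0
t1.Δ0 clk=1 w5=1 w7=0 w8=0 w6=0 w1=1 w3=1 w2=0 w0=0 w4=0
t1.Δ1 clk=0 w5=1 w7=0 w8=0 w6=0 w1=1 w3=1 w2=0 w0=0 w4=0
t2.Δ0 clk=0 w5=1 w7=0 w8=0 w6=0 w1=1 w3=1 w2=0 w0=0 w4=0
t2.Δ1 clk=1 w5=1 w7=0 w8=0 w6=0 w1=1 w3=1 w2=0 w0=0 w4=0
t2.Δ2 clk=1 w5=1 w7=0 w8=0 w6=0 w1=1 w3=1 w2=0 w0=1 w4=0
t3.Δ0 clk=1 w5=1 w7=0 w8=0 w6=0 w1=1 w3=1 w2=0 w0=1 w4=0
t3.Δ1 clk=0 w5=1 w7=0 w8=0 w6=0 w1=1 w3=0 w2=0 w0=1 w4=0
t3.Δ2 clk=0 w5=1 w7=0 w8=0 w6=0 w1=0 w3=0 w2=0 w0=1 w4=0
t4.Δ0 clk=0 w5=1 w7=0 w8=0 w6=0 w1=0 w3=0 w2=0 w0=1 w4=0
t4.Δ1 clk=1 w5=1 w7=0 w8=0 w6=0 w1=0 w3=0 w2=0 w0=1 w4=0
t4.Δ2 clk=1 w5=1 w7=0 w8=1 w6=0 w1=0 w3=0 w2=0 w0=1 w4=0
t4.Δ3 clk=1 w5=1 w7=0 w8=1 w6=0 w1=0 w3=0 w2=0 w0=1 w4=1
t5.Δ0 clk=1 w5=1 w7=0 w8=1 w6=0 w1=0 w3=0 w2=0 w0=1 w4=1
t5.Δ1 clk=0 w5=1 w7=0 w8=1 w6=0 w1=0 w3=0 w2=0 w0=1 w4=1
t6.Δ0 clk=0 w5=1 w7=0 w8=1 w6=0 w1=0 w3=0 w2=0 w0=1 w4=1
t6.Δ1 clk=1 w5=1 w7=0 w8=1 w6=0 w1=0 w3=0 w2=0 w0=1 w4=1
t6.Δ2 clk=1 w5=1 w7=0 w8=1 w6=0 w1=0 w3=0 w2=0 w0=0 w4=1
t7.Δ0 clk=1 w5=1 w7=0 w8=1 w6=0 w1=0 w3=0 w2=0 w0=0 w4=1
t7.Δ1 clk=0 w5=1 w7=0 w8=1 w6=0 w1=0 w3=0 w2=0 w0=0 w4=1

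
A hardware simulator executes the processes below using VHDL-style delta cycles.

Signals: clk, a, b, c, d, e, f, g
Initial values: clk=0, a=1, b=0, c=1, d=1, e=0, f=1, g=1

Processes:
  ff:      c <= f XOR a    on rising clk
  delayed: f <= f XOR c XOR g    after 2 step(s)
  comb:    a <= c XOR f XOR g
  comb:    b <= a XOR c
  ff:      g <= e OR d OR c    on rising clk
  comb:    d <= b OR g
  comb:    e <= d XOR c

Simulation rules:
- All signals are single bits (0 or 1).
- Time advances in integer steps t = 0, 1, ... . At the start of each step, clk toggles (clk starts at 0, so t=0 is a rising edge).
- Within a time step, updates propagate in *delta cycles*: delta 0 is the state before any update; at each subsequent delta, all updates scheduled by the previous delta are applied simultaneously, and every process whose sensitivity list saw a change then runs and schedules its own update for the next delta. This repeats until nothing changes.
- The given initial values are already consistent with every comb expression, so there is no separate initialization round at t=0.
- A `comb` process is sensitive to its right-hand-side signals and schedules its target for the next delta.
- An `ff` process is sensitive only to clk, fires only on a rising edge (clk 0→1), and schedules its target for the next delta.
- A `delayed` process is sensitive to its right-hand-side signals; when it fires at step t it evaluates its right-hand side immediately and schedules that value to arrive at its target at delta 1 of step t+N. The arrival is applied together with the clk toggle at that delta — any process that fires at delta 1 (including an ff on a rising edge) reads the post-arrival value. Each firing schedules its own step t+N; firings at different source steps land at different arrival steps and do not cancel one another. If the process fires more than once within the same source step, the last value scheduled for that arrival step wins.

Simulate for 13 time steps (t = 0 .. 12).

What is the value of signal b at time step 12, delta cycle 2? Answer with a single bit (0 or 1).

1

t=0 Δ0: e=0 a=1 g=1 b=0 clk=0 f=1 c=1 d=1
  Δ1: clk:0→1
  Δ2: c:1→0
  Δ3: e:0→1, a:1→0, b:0→1
  Δ4: b:1→0
  (4Δ to stable)
t=1 Δ0: e=1 a=0 g=1 b=0 clk=1 f=1 c=0 d=1
  Δ1: clk:1→0
  (1Δ to stable)
t=2 Δ0: e=1 a=0 g=1 b=0 clk=0 f=1 c=0 d=1
  Δ1: clk:0→1, f:1→0
  Δ2: a:0→1
  Δ3: b:0→1
  (3Δ to stable)
t=3 Δ0: e=1 a=1 g=1 b=1 clk=1 f=0 c=0 d=1
  Δ1: clk:1→0
  (1Δ to stable)
t=4 Δ0: e=1 a=1 g=1 b=1 clk=0 f=0 c=0 d=1
  Δ1: clk:0→1, f:0→1
  Δ2: a:1→0
  Δ3: b:1→0
  (3Δ to stable)
t=5 Δ0: e=1 a=0 g=1 b=0 clk=1 f=1 c=0 d=1
  Δ1: clk:1→0
  (1Δ to stable)
t=6 Δ0: e=1 a=0 g=1 b=0 clk=0 f=1 c=0 d=1
  Δ1: clk:0→1, f:1→0
  Δ2: a:0→1
  Δ3: b:0→1
  (3Δ to stable)
t=7 Δ0: e=1 a=1 g=1 b=1 clk=1 f=0 c=0 d=1
  Δ1: clk:1→0
  (1Δ to stable)
t=8 Δ0: e=1 a=1 g=1 b=1 clk=0 f=0 c=0 d=1
  Δ1: clk:0→1, f:0→1
  Δ2: a:1→0
  Δ3: b:1→0
  (3Δ to stable)
t=9 Δ0: e=1 a=0 g=1 b=0 clk=1 f=1 c=0 d=1
  Δ1: clk:1→0
  (1Δ to stable)
t=10 Δ0: e=1 a=0 g=1 b=0 clk=0 f=1 c=0 d=1
  Δ1: clk:0→1, f:1→0
  Δ2: a:0→1
  Δ3: b:0→1
  (3Δ to stable)
t=11 Δ0: e=1 a=1 g=1 b=1 clk=1 f=0 c=0 d=1
  Δ1: clk:1→0
  (1Δ to stable)
t=12 Δ0: e=1 a=1 g=1 b=1 clk=0 f=0 c=0 d=1
  Δ1: clk:0→1, f:0→1
  Δ2: a:1→0
  Δ3: b:1→0
  (3Δ to stable)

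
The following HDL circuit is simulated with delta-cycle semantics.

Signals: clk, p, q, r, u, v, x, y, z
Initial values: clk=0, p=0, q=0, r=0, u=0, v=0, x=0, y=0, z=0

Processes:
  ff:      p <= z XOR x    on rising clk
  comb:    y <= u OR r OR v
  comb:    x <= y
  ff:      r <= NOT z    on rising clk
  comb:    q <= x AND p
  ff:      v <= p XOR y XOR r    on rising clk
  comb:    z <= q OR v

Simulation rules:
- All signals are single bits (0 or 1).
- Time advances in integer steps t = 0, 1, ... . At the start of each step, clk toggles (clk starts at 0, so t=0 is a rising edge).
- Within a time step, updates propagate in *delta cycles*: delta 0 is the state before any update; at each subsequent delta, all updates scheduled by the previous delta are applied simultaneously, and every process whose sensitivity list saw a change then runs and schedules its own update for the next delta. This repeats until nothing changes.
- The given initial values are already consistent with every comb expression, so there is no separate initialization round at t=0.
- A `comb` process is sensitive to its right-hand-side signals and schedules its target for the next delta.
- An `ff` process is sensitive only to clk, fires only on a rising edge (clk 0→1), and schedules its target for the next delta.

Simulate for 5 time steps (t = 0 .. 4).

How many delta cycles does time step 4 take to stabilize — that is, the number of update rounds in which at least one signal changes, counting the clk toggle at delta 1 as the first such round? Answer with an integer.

3

t0.Δ0 q=0 u=0 clk=0 y=0 r=0 p=0 x=0 z=0 v=0
t0.Δ1 q=0 u=0 clk=1 y=0 r=0 p=0 x=0 z=0 v=0
t0.Δ2 q=0 u=0 clk=1 y=0 r=1 p=0 x=0 z=0 v=0
t0.Δ3 q=0 u=0 clk=1 y=1 r=1 p=0 x=0 z=0 v=0
t0.Δ4 q=0 u=0 clk=1 y=1 r=1 p=0 x=1 z=0 v=0
t1.Δ0 q=0 u=0 clk=1 y=1 r=1 p=0 x=1 z=0 v=0
t1.Δ1 q=0 u=0 clk=0 y=1 r=1 p=0 x=1 z=0 v=0
t2.Δ0 q=0 u=0 clk=0 y=1 r=1 p=0 x=1 z=0 v=0
t2.Δ1 q=0 u=0 clk=1 y=1 r=1 p=0 x=1 z=0 v=0
t2.Δ2 q=0 u=0 clk=1 y=1 r=1 p=1 x=1 z=0 v=0
t2.Δ3 q=1 u=0 clk=1 y=1 r=1 p=1 x=1 z=0 v=0
t2.Δ4 q=1 u=0 clk=1 y=1 r=1 p=1 x=1 z=1 v=0
t3.Δ0 q=1 u=0 clk=1 y=1 r=1 p=1 x=1 z=1 v=0
t3.Δ1 q=1 u=0 clk=0 y=1 r=1 p=1 x=1 z=1 v=0
t4.Δ0 q=1 u=0 clk=0 y=1 r=1 p=1 x=1 z=1 v=0
t4.Δ1 q=1 u=0 clk=1 y=1 r=1 p=1 x=1 z=1 v=0
t4.Δ2 q=1 u=0 clk=1 y=1 r=0 p=0 x=1 z=1 v=1
t4.Δ3 q=0 u=0 clk=1 y=1 r=0 p=0 x=1 z=1 v=1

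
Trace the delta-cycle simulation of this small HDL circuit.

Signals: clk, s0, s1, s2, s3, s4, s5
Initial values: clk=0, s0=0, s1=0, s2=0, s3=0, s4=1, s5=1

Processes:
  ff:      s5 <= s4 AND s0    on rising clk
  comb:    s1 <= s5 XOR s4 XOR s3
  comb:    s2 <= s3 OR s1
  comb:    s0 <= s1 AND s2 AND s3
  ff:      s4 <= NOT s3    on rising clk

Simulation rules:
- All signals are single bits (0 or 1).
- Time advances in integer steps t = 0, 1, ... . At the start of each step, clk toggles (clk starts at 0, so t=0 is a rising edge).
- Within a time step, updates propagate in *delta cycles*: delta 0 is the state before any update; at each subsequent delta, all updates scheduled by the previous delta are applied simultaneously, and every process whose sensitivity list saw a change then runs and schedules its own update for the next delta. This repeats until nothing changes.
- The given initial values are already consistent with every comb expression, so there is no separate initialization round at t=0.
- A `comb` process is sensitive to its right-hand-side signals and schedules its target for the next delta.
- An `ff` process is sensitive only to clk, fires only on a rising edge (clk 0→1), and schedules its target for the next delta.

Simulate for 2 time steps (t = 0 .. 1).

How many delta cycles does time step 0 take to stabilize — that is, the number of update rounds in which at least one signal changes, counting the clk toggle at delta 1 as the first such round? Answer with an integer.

[bits: s4,clk,s5,s1,s0,s3,s2]
t=0: Δ0=1010000 Δ1=1110000 Δ2=1100000 Δ3=1101000 Δ4=1101001 | 4Δ
t=1: Δ0=1101001 Δ1=1001001 | 1Δ

4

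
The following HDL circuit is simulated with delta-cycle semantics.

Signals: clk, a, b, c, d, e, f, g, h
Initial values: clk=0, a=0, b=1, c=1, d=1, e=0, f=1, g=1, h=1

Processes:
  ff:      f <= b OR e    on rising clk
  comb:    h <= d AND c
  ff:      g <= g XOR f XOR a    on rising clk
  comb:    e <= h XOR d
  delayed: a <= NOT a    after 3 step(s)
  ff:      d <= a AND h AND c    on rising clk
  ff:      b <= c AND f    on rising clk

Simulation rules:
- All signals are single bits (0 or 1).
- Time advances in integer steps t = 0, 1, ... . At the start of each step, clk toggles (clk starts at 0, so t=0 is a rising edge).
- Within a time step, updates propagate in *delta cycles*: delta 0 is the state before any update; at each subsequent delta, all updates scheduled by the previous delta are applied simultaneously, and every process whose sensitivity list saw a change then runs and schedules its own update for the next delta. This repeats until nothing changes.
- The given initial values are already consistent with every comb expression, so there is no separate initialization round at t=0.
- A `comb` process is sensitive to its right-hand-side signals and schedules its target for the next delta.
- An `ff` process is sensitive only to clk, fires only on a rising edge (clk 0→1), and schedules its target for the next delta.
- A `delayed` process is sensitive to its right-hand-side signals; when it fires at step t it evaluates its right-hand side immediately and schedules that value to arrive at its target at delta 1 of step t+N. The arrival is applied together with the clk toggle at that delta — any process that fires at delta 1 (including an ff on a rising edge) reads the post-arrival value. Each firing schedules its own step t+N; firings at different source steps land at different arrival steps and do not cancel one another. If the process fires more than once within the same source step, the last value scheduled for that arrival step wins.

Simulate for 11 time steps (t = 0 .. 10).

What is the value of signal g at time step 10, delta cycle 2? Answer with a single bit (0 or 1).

t0.Δ0 a=0 clk=0 h=1 f=1 e=0 b=1 c=1 g=1 d=1
t0.Δ1 a=0 clk=1 h=1 f=1 e=0 b=1 c=1 g=1 d=1
t0.Δ2 a=0 clk=1 h=1 f=1 e=0 b=1 c=1 g=0 d=0
t0.Δ3 a=0 clk=1 h=0 f=1 e=1 b=1 c=1 g=0 d=0
t0.Δ4 a=0 clk=1 h=0 f=1 e=0 b=1 c=1 g=0 d=0
t1.Δ0 a=0 clk=1 h=0 f=1 e=0 b=1 c=1 g=0 d=0
t1.Δ1 a=0 clk=0 h=0 f=1 e=0 b=1 c=1 g=0 d=0
t2.Δ0 a=0 clk=0 h=0 f=1 e=0 b=1 c=1 g=0 d=0
t2.Δ1 a=0 clk=1 h=0 f=1 e=0 b=1 c=1 g=0 d=0
t2.Δ2 a=0 clk=1 h=0 f=1 e=0 b=1 c=1 g=1 d=0
t3.Δ0 a=0 clk=1 h=0 f=1 e=0 b=1 c=1 g=1 d=0
t3.Δ1 a=0 clk=0 h=0 f=1 e=0 b=1 c=1 g=1 d=0
t4.Δ0 a=0 clk=0 h=0 f=1 e=0 b=1 c=1 g=1 d=0
t4.Δ1 a=0 clk=1 h=0 f=1 e=0 b=1 c=1 g=1 d=0
t4.Δ2 a=0 clk=1 h=0 f=1 e=0 b=1 c=1 g=0 d=0
t5.Δ0 a=0 clk=1 h=0 f=1 e=0 b=1 c=1 g=0 d=0
t5.Δ1 a=0 clk=0 h=0 f=1 e=0 b=1 c=1 g=0 d=0
t6.Δ0 a=0 clk=0 h=0 f=1 e=0 b=1 c=1 g=0 d=0
t6.Δ1 a=0 clk=1 h=0 f=1 e=0 b=1 c=1 g=0 d=0
t6.Δ2 a=0 clk=1 h=0 f=1 e=0 b=1 c=1 g=1 d=0
t7.Δ0 a=0 clk=1 h=0 f=1 e=0 b=1 c=1 g=1 d=0
t7.Δ1 a=0 clk=0 h=0 f=1 e=0 b=1 c=1 g=1 d=0
t8.Δ0 a=0 clk=0 h=0 f=1 e=0 b=1 c=1 g=1 d=0
t8.Δ1 a=0 clk=1 h=0 f=1 e=0 b=1 c=1 g=1 d=0
t8.Δ2 a=0 clk=1 h=0 f=1 e=0 b=1 c=1 g=0 d=0
t9.Δ0 a=0 clk=1 h=0 f=1 e=0 b=1 c=1 g=0 d=0
t9.Δ1 a=0 clk=0 h=0 f=1 e=0 b=1 c=1 g=0 d=0
t10.Δ0 a=0 clk=0 h=0 f=1 e=0 b=1 c=1 g=0 d=0
t10.Δ1 a=0 clk=1 h=0 f=1 e=0 b=1 c=1 g=0 d=0
t10.Δ2 a=0 clk=1 h=0 f=1 e=0 b=1 c=1 g=1 d=0

1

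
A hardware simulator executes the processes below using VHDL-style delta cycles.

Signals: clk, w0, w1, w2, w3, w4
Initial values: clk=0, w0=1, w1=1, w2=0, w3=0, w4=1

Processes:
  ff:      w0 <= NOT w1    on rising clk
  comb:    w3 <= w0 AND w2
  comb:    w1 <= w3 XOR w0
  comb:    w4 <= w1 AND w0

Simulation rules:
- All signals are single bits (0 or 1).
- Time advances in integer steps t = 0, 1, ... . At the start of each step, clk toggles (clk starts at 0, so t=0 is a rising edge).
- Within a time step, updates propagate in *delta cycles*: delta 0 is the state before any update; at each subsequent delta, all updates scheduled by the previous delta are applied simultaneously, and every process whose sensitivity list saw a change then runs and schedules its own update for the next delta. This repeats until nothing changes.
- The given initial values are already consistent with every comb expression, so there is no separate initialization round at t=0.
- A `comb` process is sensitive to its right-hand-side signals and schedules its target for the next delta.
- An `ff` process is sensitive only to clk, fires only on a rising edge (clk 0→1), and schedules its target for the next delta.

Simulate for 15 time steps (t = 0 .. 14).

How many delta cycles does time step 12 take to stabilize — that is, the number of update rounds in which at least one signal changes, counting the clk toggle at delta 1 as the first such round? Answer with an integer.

t=0 Δ0: clk=0 w1=1 w0=1 w4=1 w3=0 w2=0
  Δ1: clk:0→1
  Δ2: w0:1→0
  Δ3: w1:1→0, w4:1→0
  (3Δ to stable)
t=1 Δ0: clk=1 w1=0 w0=0 w4=0 w3=0 w2=0
  Δ1: clk:1→0
  (1Δ to stable)
t=2 Δ0: clk=0 w1=0 w0=0 w4=0 w3=0 w2=0
  Δ1: clk:0→1
  Δ2: w0:0→1
  Δ3: w1:0→1
  Δ4: w4:0→1
  (4Δ to stable)
t=3 Δ0: clk=1 w1=1 w0=1 w4=1 w3=0 w2=0
  Δ1: clk:1→0
  (1Δ to stable)
t=4 Δ0: clk=0 w1=1 w0=1 w4=1 w3=0 w2=0
  Δ1: clk:0→1
  Δ2: w0:1→0
  Δ3: w1:1→0, w4:1→0
  (3Δ to stable)
t=5 Δ0: clk=1 w1=0 w0=0 w4=0 w3=0 w2=0
  Δ1: clk:1→0
  (1Δ to stable)
t=6 Δ0: clk=0 w1=0 w0=0 w4=0 w3=0 w2=0
  Δ1: clk:0→1
  Δ2: w0:0→1
  Δ3: w1:0→1
  Δ4: w4:0→1
  (4Δ to stable)
t=7 Δ0: clk=1 w1=1 w0=1 w4=1 w3=0 w2=0
  Δ1: clk:1→0
  (1Δ to stable)
t=8 Δ0: clk=0 w1=1 w0=1 w4=1 w3=0 w2=0
  Δ1: clk:0→1
  Δ2: w0:1→0
  Δ3: w1:1→0, w4:1→0
  (3Δ to stable)
t=9 Δ0: clk=1 w1=0 w0=0 w4=0 w3=0 w2=0
  Δ1: clk:1→0
  (1Δ to stable)
t=10 Δ0: clk=0 w1=0 w0=0 w4=0 w3=0 w2=0
  Δ1: clk:0→1
  Δ2: w0:0→1
  Δ3: w1:0→1
  Δ4: w4:0→1
  (4Δ to stable)
t=11 Δ0: clk=1 w1=1 w0=1 w4=1 w3=0 w2=0
  Δ1: clk:1→0
  (1Δ to stable)
t=12 Δ0: clk=0 w1=1 w0=1 w4=1 w3=0 w2=0
  Δ1: clk:0→1
  Δ2: w0:1→0
  Δ3: w1:1→0, w4:1→0
  (3Δ to stable)
t=13 Δ0: clk=1 w1=0 w0=0 w4=0 w3=0 w2=0
  Δ1: clk:1→0
  (1Δ to stable)
t=14 Δ0: clk=0 w1=0 w0=0 w4=0 w3=0 w2=0
  Δ1: clk:0→1
  Δ2: w0:0→1
  Δ3: w1:0→1
  Δ4: w4:0→1
  (4Δ to stable)

3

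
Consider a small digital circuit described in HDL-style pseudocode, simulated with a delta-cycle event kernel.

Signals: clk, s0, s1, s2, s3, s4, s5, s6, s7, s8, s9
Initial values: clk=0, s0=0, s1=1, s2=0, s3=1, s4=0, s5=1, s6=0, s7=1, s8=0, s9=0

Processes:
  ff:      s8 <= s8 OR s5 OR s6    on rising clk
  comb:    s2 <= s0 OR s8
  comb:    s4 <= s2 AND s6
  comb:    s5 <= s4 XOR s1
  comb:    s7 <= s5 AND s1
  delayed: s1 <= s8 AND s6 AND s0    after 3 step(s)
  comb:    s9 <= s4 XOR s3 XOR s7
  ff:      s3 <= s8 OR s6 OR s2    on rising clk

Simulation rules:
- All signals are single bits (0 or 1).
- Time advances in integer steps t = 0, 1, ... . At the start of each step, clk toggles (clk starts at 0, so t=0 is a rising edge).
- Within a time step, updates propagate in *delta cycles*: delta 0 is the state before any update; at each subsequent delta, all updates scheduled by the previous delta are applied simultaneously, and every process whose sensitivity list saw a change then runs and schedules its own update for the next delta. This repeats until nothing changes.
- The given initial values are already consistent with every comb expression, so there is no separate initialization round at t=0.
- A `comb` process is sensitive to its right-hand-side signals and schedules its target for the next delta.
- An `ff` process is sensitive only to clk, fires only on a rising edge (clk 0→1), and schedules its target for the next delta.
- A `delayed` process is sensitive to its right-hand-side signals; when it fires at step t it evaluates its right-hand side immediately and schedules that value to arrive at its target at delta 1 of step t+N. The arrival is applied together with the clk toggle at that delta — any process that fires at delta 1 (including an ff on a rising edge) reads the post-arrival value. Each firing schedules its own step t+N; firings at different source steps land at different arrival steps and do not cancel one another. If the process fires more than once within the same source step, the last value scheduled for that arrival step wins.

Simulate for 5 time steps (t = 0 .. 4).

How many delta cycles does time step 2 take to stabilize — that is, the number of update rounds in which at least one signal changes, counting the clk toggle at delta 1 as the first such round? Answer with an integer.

3

[bits: s0,s2,s3,s5,s8,s9,s7,s4,s1,s6,clk]
t=0: Δ0=00110010100 Δ1=00110010101 Δ2=00011010101 Δ3=01011110101 | 3Δ
t=1: Δ0=01011110101 Δ1=01011110100 | 1Δ
t=2: Δ0=01011110100 Δ1=01011110101 Δ2=01111110101 Δ3=01111010101 | 3Δ
t=3: Δ0=01111010101 Δ1=01111010000 Δ2=01101000000 Δ3=01101100000 | 3Δ
t=4: Δ0=01101100000 Δ1=01101100001 | 1Δ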